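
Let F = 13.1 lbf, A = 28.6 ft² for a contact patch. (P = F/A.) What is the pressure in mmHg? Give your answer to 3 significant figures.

0.164 mmHg

Directly: P = F/A.
F = 13.1 lbf = 58.27 N; A = 28.6 ft² = 2.657 m².
P = 21.93 Pa
21.93 Pa × (1 mmHg / 133.3 Pa) = 0.1645 mmHg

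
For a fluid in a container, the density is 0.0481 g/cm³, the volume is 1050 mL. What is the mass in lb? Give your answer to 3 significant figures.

0.111 lb

Rearranging: m = ρV.
ρ = 0.0481 g/cm³ = 48.10 kg/m³; V = 1050 mL = 0.001050 m³.
m = 0.05050 kg
0.05050 kg × (1 lb / 0.4536 kg) = 0.1113 lb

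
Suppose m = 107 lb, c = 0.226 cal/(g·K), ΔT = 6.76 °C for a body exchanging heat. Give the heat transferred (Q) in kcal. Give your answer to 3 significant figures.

Q is given directly by: Q = mcΔT.
m = 107 lb = 48.53 kg; c = 0.226 cal/(g·K) = 945.6 J/(kg·K); ΔT = 6.76 °C = 6.760 K.
Q = 3.102×10^5 J
3.102×10^5 J × (1 kcal / 4184 J) = 74.15 kcal

74.1 kcal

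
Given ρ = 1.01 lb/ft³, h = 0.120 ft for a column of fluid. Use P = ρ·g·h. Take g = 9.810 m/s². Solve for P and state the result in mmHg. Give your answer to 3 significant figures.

Directly: P = ρgh.
ρ = 1.01 lb/ft³ = 16.18 kg/m³; h = 0.120 ft = 0.03658 m; g = 9.810 m/s².
P = 5.805 Pa
5.805 Pa × (1 mmHg / 133.3 Pa) = 0.04354 mmHg

0.0435 mmHg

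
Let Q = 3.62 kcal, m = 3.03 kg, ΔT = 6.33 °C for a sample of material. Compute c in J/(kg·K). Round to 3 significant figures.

790 J/(kg·K)

Rearranging: c = Q/(m·ΔT).
Q = 3.62 kcal = 15146 J; m = 3.03 kg; ΔT = 6.33 °C = 6.330 K.
c = 789.7 J/(kg·K)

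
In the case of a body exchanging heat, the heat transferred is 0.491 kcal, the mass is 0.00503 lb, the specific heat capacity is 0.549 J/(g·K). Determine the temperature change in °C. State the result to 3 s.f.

1640 °C

Solving Q = m·c·ΔT for ΔT: ΔT = Q/(m·c).
Q = 0.491 kcal = 2054 J; m = 0.00503 lb = 0.002282 kg; c = 0.549 J/(g·K) = 549.0 J/(kg·K).
ΔT = 1640 K
Since 1 °C = 1 K, 1640 °C.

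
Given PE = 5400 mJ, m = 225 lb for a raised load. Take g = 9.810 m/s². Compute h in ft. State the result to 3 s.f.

0.0177 ft

Rearranging: h = PE/(m·g).
PE = 5400 mJ = 5.400 J; m = 225 lb = 102.1 kg; g = 9.810 m/s².
h = 0.005394 m
0.005394 m × (1 ft / 0.3048 m) = 0.01770 ft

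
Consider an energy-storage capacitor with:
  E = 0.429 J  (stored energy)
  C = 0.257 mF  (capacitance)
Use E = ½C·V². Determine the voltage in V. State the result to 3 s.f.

Solving E = ½C·V² for V: V = √(2E/C).
E = 0.429 J; C = 0.257 mF = 2.570×10^-4 F.
V = 57.78 V  (the unit combination reduces to kg·m²/(A·s³) = V)

57.8 V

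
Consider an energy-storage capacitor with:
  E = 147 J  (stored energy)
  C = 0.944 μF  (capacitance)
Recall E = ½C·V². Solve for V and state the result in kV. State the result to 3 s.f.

17.6 kV

Solving E = ½C·V² for V: V = √(2E/C).
E = 147 J; C = 0.944 μF = 9.440×10^-7 F.
V = 17648 V
17648 V × (1 kV / 1000 V) = 17.65 kV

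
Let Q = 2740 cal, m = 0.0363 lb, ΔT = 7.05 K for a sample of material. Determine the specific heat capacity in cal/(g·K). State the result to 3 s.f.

23.6 cal/(g·K)

Rearranging Q = m·c·ΔT for c: c = Q/(m·ΔT).
Q = 2740 cal = 11464 J; m = 0.0363 lb = 0.01647 kg; ΔT = 7.05 K.
c = 98760 J/(kg·K)
98760 J/(kg·K) × (1 cal/(g·K) / 4184 J/(kg·K)) = 23.60 cal/(g·K)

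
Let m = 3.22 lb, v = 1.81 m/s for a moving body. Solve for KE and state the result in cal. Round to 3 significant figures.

0.572 cal

KE is given directly by: KE = ½mv².
m = 3.22 lb = 1.461 kg; v = 1.81 m/s.
KE = 2.392 J  (the unit combination reduces to kg·m²/s² = J)
2.392 J × (1 cal / 4.184 J) = 0.5718 cal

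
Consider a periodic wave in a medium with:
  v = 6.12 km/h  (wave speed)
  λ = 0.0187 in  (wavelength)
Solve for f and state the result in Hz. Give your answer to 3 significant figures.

3580 Hz

Rearranging: f = v/λ.
v = 6.12 km/h = 1.700 m/s; λ = 0.0187 in = 4.750×10^-4 m.
f = 3579 Hz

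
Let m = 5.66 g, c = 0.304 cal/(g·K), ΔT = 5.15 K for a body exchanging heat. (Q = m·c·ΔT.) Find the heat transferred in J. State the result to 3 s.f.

Q is given directly by: Q = mcΔT.
m = 5.66 g = 0.005660 kg; c = 0.304 cal/(g·K) = 1272 J/(kg·K); ΔT = 5.15 K.
Q = 37.08 J  (the unit combination reduces to kg·m²/s² = J)

37.1 J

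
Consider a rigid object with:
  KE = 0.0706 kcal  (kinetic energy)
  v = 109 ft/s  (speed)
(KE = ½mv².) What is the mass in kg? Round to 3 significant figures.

0.535 kg

Rearranging: m = 2·KE/v².
KE = 0.0706 kcal = 295.4 J; v = 109 ft/s = 33.22 m/s.
m = 0.5352 kg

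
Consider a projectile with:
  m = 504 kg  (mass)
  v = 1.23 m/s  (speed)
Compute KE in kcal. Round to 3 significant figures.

Directly: KE = ½mv².
m = 504 kg; v = 1.23 m/s.
KE = 381.3 J  (the unit combination reduces to kg·m²/s² = J)
381.3 J × (1 kcal / 4184 J) = 0.09112 kcal

0.0911 kcal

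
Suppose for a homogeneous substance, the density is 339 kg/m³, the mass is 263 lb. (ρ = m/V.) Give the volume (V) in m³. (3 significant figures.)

0.352 m³

Rearranging: V = m/ρ.
ρ = 339 kg/m³; m = 263 lb = 119.3 kg.
V = 0.3519 m³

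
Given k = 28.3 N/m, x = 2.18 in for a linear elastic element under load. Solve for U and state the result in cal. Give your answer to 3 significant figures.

Directly: U = ½kx².
k = 28.3 N/m; x = 2.18 in = 0.05537 m.
U = 0.04338 J  (the unit combination reduces to kg·m²/s² = J)
0.04338 J × (1 cal / 4.184 J) = 0.01037 cal

0.0104 cal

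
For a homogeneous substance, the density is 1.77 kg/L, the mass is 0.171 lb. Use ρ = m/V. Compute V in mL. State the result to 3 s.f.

Rearranging ρ = m/V for V: V = m/ρ.
ρ = 1.77 kg/L = 1770 kg/m³; m = 0.171 lb = 0.07756 kg.
V = 4.382×10^-5 m³
4.382×10^-5 m³ × (1 mL / 1.000×10^-6 m³) = 43.82 mL

43.8 mL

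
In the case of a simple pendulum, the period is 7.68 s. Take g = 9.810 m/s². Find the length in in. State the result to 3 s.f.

577 in

Rearranging: L = g·(T/2π)².
T = 7.68 s; g = 9.810 m/s².
L = 14.66 m
14.66 m × (1 in / 0.02540 m) = 577.0 in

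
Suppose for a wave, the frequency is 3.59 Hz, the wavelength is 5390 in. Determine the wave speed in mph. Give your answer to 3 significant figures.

v is given directly by: v = fλ.
f = 3.59 Hz; λ = 5390 in = 136.9 m.
v = 491.5 m/s
491.5 m/s × (1 mph / 0.4470 m/s) = 1099 mph

1100 mph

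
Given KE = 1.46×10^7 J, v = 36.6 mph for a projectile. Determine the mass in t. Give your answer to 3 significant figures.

109 t

Solving KE = ½mv² for m: m = 2·KE/v².
KE = 1.46×10^7 J; v = 36.6 mph = 16.36 m/s.
m = 1.091×10^5 kg
1.091×10^5 kg × (1 t / 1000 kg) = 109.1 t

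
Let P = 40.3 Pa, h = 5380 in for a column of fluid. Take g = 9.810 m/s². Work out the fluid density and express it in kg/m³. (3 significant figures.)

0.0301 kg/m³

Solving P = ρ·g·h for ρ: ρ = P/(g·h).
P = 40.3 Pa; h = 5380 in = 136.7 m; g = 9.810 m/s².
ρ = 0.03006 kg/m³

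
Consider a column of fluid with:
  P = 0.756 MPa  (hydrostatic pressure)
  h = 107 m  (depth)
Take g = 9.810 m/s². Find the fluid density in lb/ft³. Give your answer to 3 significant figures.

Rearranging P = ρ·g·h for ρ: ρ = P/(g·h).
P = 0.756 MPa = 7.560×10^5 Pa; h = 107 m; g = 9.810 m/s².
ρ = 720.2 kg/m³
720.2 kg/m³ × (1 lb/ft³ / 16.02 kg/m³) = 44.96 lb/ft³

45.0 lb/ft³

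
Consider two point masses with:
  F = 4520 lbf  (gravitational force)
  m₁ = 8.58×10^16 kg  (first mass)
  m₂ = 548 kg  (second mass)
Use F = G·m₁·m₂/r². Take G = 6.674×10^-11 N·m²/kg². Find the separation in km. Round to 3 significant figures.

Rearranging F = G·m₁·m₂/r² for r: r = √(G·m₁m₂/F).
F = 4520 lbf = 20106 N; m₁ = 8.58×10^16 kg; m₂ = 548 kg; G = 6.674×10^-11 N·m²/kg².
r = 395.1 m
395.1 m × (1 km / 1000 m) = 0.3951 km

0.395 km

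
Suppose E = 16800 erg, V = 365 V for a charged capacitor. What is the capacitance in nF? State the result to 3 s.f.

25.2 nF

Rearranging: C = 2E/V².
E = 16800 erg = 0.001680 J; V = 365 V.
C = 2.522×10^-8 F
2.522×10^-8 F × (1 nF / 1.000×10^-9 F) = 25.22 nF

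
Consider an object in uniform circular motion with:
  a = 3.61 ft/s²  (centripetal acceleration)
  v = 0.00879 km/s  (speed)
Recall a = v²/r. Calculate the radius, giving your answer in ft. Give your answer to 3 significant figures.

230 ft

Solving a = v²/r for r: r = v²/a.
a = 3.61 ft/s² = 1.100 m/s²; v = 0.00879 km/s = 8.790 m/s.
r = 70.22 m
70.22 m × (1 ft / 0.3048 m) = 230.4 ft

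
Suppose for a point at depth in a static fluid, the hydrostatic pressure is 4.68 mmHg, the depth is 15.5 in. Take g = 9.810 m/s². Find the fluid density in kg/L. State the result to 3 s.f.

Rearranging P = ρ·g·h for ρ: ρ = P/(g·h).
P = 4.68 mmHg = 623.9 Pa; h = 15.5 in = 0.3937 m; g = 9.810 m/s².
ρ = 161.6 kg/m³
161.6 kg/m³ × (1 kg/L / 1000 kg/m³) = 0.1616 kg/L

0.162 kg/L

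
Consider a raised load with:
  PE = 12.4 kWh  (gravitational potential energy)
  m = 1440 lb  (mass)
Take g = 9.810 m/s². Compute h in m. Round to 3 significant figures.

6970 m

Rearranging PE = m·g·h for h: h = PE/(m·g).
PE = 12.4 kWh = 4.464×10^7 J; m = 1440 lb = 653.2 kg; g = 9.810 m/s².
h = 6967 m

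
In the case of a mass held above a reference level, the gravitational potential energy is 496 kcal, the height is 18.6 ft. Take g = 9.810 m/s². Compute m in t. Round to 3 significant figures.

Solving PE = m·g·h for m: m = PE/(g·h).
PE = 496 kcal = 2.075×10^6 J; h = 18.6 ft = 5.669 m; g = 9.810 m/s².
m = 37314 kg
37314 kg × (1 t / 1000 kg) = 37.31 t

37.3 t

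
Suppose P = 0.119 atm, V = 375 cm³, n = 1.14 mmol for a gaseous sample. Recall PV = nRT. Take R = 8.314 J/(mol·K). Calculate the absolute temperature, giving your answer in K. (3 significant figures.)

From the ideal-gas law: T = PV/(nR).
P = 0.119 atm = 12058 Pa; V = 375 cm³ = 3.750×10^-4 m³; n = 1.14 mmol = 0.001140 mol; R = 8.314 J/(mol·K).
T = 477.1 K

477 K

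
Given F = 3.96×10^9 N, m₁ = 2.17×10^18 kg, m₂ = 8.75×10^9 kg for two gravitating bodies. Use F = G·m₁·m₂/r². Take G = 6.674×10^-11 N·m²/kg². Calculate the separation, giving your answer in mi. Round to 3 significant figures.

Rearranging: r = √(G·m₁m₂/F).
F = 3.96×10^9 N; m₁ = 2.17×10^18 kg; m₂ = 8.75×10^9 kg; G = 6.674×10^-11 N·m²/kg².
r = 17889 m
17889 m × (1 mi / 1609 m) = 11.12 mi

11.1 mi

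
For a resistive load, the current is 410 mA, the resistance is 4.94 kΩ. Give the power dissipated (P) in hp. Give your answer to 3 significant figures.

Directly: P = I²R.
I = 410 mA = 0.4100 A; R = 4.94 kΩ = 4940 Ω.
P = 830.4 W  (the unit combination reduces to kg·m²/s³ = W)
830.4 W × (1 hp / 745.7 W) = 1.114 hp

1.11 hp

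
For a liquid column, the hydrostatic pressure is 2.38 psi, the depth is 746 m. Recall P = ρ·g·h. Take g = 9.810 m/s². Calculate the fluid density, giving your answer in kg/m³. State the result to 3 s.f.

Rearranging P = ρ·g·h for ρ: ρ = P/(g·h).
P = 2.38 psi = 16410 Pa; h = 746 m; g = 9.810 m/s².
ρ = 2.242 kg/m³

2.24 kg/m³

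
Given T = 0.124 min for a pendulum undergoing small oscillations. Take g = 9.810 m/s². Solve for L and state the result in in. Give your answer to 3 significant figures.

Solving T = 2π√(L/g) for L: L = g·(T/2π)².
T = 0.124 min = 7.440 s; g = 9.810 m/s².
L = 13.75 m
13.75 m × (1 in / 0.02540 m) = 541.5 in

542 in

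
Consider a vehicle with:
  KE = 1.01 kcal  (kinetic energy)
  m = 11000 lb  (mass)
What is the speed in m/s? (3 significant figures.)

Rearranging KE = ½mv² for v: v = √(2·KE/m).
KE = 1.01 kcal = 4226 J; m = 11000 lb = 4990 kg.
v = 1.301 m/s

1.30 m/s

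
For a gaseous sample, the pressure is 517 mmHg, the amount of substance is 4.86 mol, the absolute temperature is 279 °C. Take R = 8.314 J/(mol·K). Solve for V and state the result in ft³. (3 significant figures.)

11.4 ft³

Rearranging PV = nRT for V: V = nRT/P.
P = 517 mmHg = 68927 Pa; n = 4.86 mol; T = 279 °C = 552.1 K; R = 8.314 J/(mol·K).
V = 0.3237 m³
0.3237 m³ × (1 ft³ / 0.02832 m³) = 11.43 ft³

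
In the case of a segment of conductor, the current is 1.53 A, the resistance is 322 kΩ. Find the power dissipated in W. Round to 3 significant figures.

7.54×10^5 W

P is given directly by: P = I²R.
I = 1.53 A; R = 322 kΩ = 3.220×10^5 Ω.
P = 7.538×10^5 W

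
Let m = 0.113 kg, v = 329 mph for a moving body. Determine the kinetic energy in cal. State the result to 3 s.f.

Directly: KE = ½mv².
m = 0.113 kg; v = 329 mph = 147.1 m/s.
KE = 1222 J  (the unit combination reduces to kg·m²/s² = J)
1222 J × (1 cal / 4.184 J) = 292.1 cal

292 cal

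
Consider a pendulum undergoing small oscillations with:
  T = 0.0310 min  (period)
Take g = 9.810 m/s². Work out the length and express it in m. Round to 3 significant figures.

0.860 m

Rearranging T = 2π√(L/g) for L: L = g·(T/2π)².
T = 0.0310 min = 1.860 s; g = 9.810 m/s².
L = 0.8597 m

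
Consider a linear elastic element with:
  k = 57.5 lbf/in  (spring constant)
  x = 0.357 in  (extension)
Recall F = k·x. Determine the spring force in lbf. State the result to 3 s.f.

20.5 lbf

From Hooke's law: F = kx.
k = 57.5 lbf/in = 10070 N/m; x = 0.357 in = 0.009068 m.
F = 91.31 N
91.31 N × (1 lbf / 4.448 N) = 20.53 lbf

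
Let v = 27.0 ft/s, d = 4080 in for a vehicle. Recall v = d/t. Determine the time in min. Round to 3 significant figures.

Solving v = d/t for t: t = d/v.
v = 27.0 ft/s = 8.230 m/s; d = 4080 in = 103.6 m.
t = 12.59 s
12.59 s × (1 min / 60.00 s) = 0.2099 min

0.210 min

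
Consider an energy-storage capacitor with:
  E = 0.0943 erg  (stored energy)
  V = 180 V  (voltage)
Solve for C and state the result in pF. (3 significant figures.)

Rearranging E = ½C·V² for C: C = 2E/V².
E = 0.0943 erg = 9.430×10^-9 J; V = 180 V.
C = 5.821×10^-13 F
5.821×10^-13 F × (1 pF / 1.000×10^-12 F) = 0.5821 pF

0.582 pF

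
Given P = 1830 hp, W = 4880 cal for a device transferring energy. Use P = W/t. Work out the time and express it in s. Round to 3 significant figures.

Solving P = W/t for t: t = W/P.
P = 1830 hp = 1.365×10^6 W; W = 4880 cal = 20418 J.
t = 0.01496 s

0.0150 s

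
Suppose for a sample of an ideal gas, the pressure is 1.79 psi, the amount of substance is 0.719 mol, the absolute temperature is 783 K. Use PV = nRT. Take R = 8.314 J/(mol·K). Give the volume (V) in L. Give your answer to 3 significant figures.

379 L

From the ideal-gas law: V = nRT/P.
P = 1.79 psi = 12342 Pa; n = 0.719 mol; T = 783 K; R = 8.314 J/(mol·K).
V = 0.3793 m³
0.3793 m³ × (1 L / 0.001000 m³) = 379.3 L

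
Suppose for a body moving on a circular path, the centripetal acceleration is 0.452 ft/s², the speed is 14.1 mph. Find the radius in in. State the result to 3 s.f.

Rearranging: r = v²/a.
a = 0.452 ft/s² = 0.1378 m/s²; v = 14.1 mph = 6.303 m/s.
r = 288.4 m
288.4 m × (1 in / 0.02540 m) = 11354 in

11400 in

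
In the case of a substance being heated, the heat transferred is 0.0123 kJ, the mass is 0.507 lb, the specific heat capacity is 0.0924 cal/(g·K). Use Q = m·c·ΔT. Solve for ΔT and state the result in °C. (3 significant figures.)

Rearranging Q = m·c·ΔT for ΔT: ΔT = Q/(m·c).
Q = 0.0123 kJ = 12.30 J; m = 0.507 lb = 0.2300 kg; c = 0.0924 cal/(g·K) = 386.6 J/(kg·K).
ΔT = 0.1383 K
Since 1 °C = 1 K, 0.1383 °C.

0.138 °C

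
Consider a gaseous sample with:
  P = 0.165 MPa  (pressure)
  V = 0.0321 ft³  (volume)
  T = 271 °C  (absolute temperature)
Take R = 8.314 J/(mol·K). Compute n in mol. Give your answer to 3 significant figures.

0.0332 mol

From the ideal-gas law: n = PV/(RT).
P = 0.165 MPa = 1.650×10^5 Pa; V = 0.0321 ft³ = 9.090×10^-4 m³; T = 271 °C = 544.1 K; R = 8.314 J/(mol·K).
n = 0.03315 mol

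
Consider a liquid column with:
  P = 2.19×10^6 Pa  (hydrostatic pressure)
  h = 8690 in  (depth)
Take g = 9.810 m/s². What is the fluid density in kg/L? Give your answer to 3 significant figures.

Solving P = ρ·g·h for ρ: ρ = P/(g·h).
P = 2.19×10^6 Pa; h = 8690 in = 220.7 m; g = 9.810 m/s².
ρ = 1011 kg/m³
1011 kg/m³ × (1 kg/L / 1000 kg/m³) = 1.011 kg/L

1.01 kg/L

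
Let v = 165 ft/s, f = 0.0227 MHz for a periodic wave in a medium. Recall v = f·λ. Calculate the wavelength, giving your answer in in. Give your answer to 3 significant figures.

0.0872 in

Rearranging: λ = v/f.
v = 165 ft/s = 50.29 m/s; f = 0.0227 MHz = 22700 Hz.
λ = 0.002216 m
0.002216 m × (1 in / 0.02540 m) = 0.08722 in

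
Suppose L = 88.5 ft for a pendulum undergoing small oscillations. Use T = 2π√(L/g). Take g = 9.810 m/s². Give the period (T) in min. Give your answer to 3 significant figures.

T is given directly by: T = 2π√(L/g).
L = 88.5 ft = 26.97 m; g = 9.810 m/s².
T = 10.42 s
10.42 s × (1 min / 60.00 s) = 0.1736 min

0.174 min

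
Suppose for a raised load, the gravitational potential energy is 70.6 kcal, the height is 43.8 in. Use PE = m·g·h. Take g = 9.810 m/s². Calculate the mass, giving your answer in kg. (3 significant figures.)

Solving PE = m·g·h for m: m = PE/(g·h).
PE = 70.6 kcal = 2.954×10^5 J; h = 43.8 in = 1.113 m; g = 9.810 m/s².
m = 27066 kg

27100 kg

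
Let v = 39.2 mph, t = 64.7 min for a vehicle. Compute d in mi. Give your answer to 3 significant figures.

Solving v = d/t for d: d = v·t.
v = 39.2 mph = 17.52 m/s; t = 64.7 min = 3882 s.
d = 68028 m
68028 m × (1 mi / 1609 m) = 42.27 mi

42.3 mi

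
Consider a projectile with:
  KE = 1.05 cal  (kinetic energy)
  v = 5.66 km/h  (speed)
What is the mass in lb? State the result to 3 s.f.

7.84 lb

Rearranging KE = ½mv² for m: m = 2·KE/v².
KE = 1.05 cal = 4.393 J; v = 5.66 km/h = 1.572 m/s.
m = 3.555 kg
3.555 kg × (1 lb / 0.4536 kg) = 7.836 lb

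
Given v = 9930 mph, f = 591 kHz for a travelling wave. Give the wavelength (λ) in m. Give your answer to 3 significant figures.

0.00751 m

Rearranging v = f·λ for λ: λ = v/f.
v = 9930 mph = 4439 m/s; f = 591 kHz = 5.910×10^5 Hz.
λ = 0.007511 m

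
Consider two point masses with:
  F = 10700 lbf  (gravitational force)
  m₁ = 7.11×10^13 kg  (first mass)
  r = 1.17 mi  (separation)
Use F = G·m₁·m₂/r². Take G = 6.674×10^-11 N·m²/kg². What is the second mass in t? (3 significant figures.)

From Newton's law of gravitation: m₂ = F·r²/(G·m₁).
F = 10700 lbf = 47596 N; m₁ = 7.11×10^13 kg; r = 1.17 mi = 1883 m; G = 6.674×10^-11 N·m²/kg².
m₂ = 3.556×10^7 kg
3.556×10^7 kg × (1 t / 1000 kg) = 35562 t

35600 t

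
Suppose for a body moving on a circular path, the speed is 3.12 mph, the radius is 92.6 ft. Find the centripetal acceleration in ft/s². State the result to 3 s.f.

0.226 ft/s²

a is given directly by: a = v²/r.
v = 3.12 mph = 1.395 m/s; r = 92.6 ft = 28.22 m.
a = 0.06892 m/s²
0.06892 m/s² × (1 ft/s² / 0.3048 m/s²) = 0.2261 ft/s²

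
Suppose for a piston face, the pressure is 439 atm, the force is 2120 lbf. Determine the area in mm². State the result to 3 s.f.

212 mm²

Solving P = F/A for A: A = F/P.
P = 439 atm = 4.448×10^7 Pa; F = 2120 lbf = 9430 N.
A = 2.120×10^-4 m²
2.120×10^-4 m² × (1 mm² / 1.000×10^-6 m²) = 212.0 mm²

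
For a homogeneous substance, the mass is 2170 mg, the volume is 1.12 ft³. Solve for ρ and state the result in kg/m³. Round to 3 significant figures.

Directly: ρ = m/V.
m = 2170 mg = 0.002170 kg; V = 1.12 ft³ = 0.03171 m³.
ρ = 0.06842 kg/m³

0.0684 kg/m³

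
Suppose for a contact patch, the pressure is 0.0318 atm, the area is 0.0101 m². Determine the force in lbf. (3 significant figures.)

Solving P = F/A for F: F = P·A.
P = 0.0318 atm = 3222 Pa; A = 0.0101 m².
F = 32.54 N
32.54 N × (1 lbf / 4.448 N) = 7.316 lbf

7.32 lbf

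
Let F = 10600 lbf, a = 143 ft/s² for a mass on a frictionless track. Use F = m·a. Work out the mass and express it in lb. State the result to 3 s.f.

From Newton's second law: m = F/a.
F = 10600 lbf = 47151 N; a = 143 ft/s² = 43.59 m/s².
m = 1082 kg
1082 kg × (1 lb / 0.4536 kg) = 2385 lb

2380 lb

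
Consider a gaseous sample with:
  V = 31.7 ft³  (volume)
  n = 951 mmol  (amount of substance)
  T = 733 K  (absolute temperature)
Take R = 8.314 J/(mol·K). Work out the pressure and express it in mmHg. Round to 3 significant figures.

48.4 mmHg

From the ideal-gas law: P = nRT/V.
V = 31.7 ft³ = 0.8976 m³; n = 951 mmol = 0.9510 mol; T = 733 K; R = 8.314 J/(mol·K).
P = 6456 Pa
6456 Pa × (1 mmHg / 133.3 Pa) = 48.43 mmHg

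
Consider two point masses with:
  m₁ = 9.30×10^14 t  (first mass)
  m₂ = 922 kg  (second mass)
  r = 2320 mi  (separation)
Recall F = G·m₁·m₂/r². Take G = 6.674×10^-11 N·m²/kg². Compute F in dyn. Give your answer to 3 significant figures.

411 dyn

F is given directly by: F = Gm₁m₂/r².
m₁ = 9.30×10^14 t = 9.300×10^17 kg; m₂ = 922 kg; r = 2320 mi = 3.734×10^6 m; G = 6.674×10^-11 N·m²/kg².
F = 0.004105 N
0.004105 N × (1 dyn / 1.000×10^-5 N) = 410.5 dyn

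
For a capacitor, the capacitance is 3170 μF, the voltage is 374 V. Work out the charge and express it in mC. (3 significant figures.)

1190 mC

Rearranging C = Q/V for Q: Q = CV.
C = 3170 μF = 0.003170 F; V = 374 V.
Q = 1.186 C
1.186 C × (1 mC / 0.001000 C) = 1186 mC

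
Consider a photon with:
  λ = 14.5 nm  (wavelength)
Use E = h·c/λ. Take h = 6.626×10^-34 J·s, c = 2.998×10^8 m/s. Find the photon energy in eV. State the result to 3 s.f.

85.5 eV

E is given directly by: E = hc/λ.
λ = 14.5 nm = 1.450×10^-8 m; h = 6.626×10^-34 J·s; c = 2.998×10^8 m/s.
E = 1.370×10^-17 J  (the unit combination reduces to kg·m²/s² = J)
1.370×10^-17 J × (1 eV / 1.602×10^-19 J) = 85.51 eV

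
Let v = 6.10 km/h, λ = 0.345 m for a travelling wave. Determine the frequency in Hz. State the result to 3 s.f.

Solving v = f·λ for f: f = v/λ.
v = 6.10 km/h = 1.694 m/s; λ = 0.345 m.
f = 4.911 Hz

4.91 Hz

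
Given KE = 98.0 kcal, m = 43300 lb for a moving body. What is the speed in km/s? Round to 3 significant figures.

Rearranging: v = √(2·KE/m).
KE = 98.0 kcal = 4.100×10^5 J; m = 43300 lb = 19641 kg.
v = 6.462 m/s
6.462 m/s × (1 km/s / 1000 m/s) = 0.006462 km/s

0.00646 km/s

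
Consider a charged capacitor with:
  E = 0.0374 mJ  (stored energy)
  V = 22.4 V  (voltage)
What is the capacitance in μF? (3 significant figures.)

Rearranging: C = 2E/V².
E = 0.0374 mJ = 3.740×10^-5 J; V = 22.4 V.
C = 1.491×10^-7 F
1.491×10^-7 F × (1 μF / 1.000×10^-6 F) = 0.1491 μF

0.149 μF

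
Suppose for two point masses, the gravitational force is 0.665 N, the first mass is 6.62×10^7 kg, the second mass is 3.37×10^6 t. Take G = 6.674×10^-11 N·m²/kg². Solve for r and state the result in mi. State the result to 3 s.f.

2.94 mi

Rearranging F = G·m₁·m₂/r² for r: r = √(G·m₁m₂/F).
F = 0.665 N; m₁ = 6.62×10^7 kg; m₂ = 3.37×10^6 t = 3.370×10^9 kg; G = 6.674×10^-11 N·m²/kg².
r = 4732 m
4732 m × (1 mi / 1609 m) = 2.940 mi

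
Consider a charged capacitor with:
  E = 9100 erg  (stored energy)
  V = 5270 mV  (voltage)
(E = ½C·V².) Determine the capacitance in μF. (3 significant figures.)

Rearranging: C = 2E/V².
E = 9100 erg = 9.100×10^-4 J; V = 5270 mV = 5.270 V.
C = 6.553×10^-5 F
6.553×10^-5 F × (1 μF / 1.000×10^-6 F) = 65.53 μF

65.5 μF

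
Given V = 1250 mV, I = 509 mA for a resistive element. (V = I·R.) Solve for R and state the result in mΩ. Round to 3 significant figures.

2460 mΩ

Rearranging V = I·R for R: R = V/I.
V = 1250 mV = 1.250 V; I = 509 mA = 0.5090 A.
R = 2.456 Ω
2.456 Ω × (1 mΩ / 0.001000 Ω) = 2456 mΩ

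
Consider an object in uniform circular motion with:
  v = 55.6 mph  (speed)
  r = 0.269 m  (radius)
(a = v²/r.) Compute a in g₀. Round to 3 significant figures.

Directly: a = v²/r.
v = 55.6 mph = 24.86 m/s; r = 0.269 m.
a = 2297 m/s²
2297 m/s² × (1 g₀ / 9.807 m/s²) = 234.2 g₀

234 g₀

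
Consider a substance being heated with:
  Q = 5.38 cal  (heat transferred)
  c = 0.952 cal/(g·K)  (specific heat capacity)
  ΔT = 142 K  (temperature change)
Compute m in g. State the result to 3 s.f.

Rearranging Q = m·c·ΔT for m: m = Q/(c·ΔT).
Q = 5.38 cal = 22.51 J; c = 0.952 cal/(g·K) = 3983 J/(kg·K); ΔT = 142 K.
m = 3.980×10^-5 kg
3.980×10^-5 kg × (1 g / 0.001000 kg) = 0.03980 g

0.0398 g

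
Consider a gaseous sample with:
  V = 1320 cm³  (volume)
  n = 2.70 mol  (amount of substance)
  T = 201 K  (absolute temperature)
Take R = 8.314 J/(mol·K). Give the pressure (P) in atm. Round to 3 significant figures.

33.7 atm

From the ideal-gas law: P = nRT/V.
V = 1320 cm³ = 0.001320 m³; n = 2.70 mol; T = 201 K; R = 8.314 J/(mol·K).
P = 3.418×10^6 Pa
3.418×10^6 Pa × (1 atm / 1.013×10^5 Pa) = 33.73 atm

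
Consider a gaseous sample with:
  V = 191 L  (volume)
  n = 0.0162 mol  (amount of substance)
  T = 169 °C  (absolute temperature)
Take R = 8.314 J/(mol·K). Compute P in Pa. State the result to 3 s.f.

312 Pa

Directly: P = nRT/V.
V = 191 L = 0.1910 m³; n = 0.0162 mol; T = 169 °C = 442.1 K; R = 8.314 J/(mol·K).
P = 311.8 Pa  (the unit combination reduces to kg/(m·s²) = Pa)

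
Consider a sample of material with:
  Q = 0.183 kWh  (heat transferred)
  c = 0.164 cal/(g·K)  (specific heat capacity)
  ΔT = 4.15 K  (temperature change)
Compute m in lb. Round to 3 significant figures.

510 lb

Solving Q = m·c·ΔT for m: m = Q/(c·ΔT).
Q = 0.183 kWh = 6.588×10^5 J; c = 0.164 cal/(g·K) = 686.2 J/(kg·K); ΔT = 4.15 K.
m = 231.4 kg
231.4 kg × (1 lb / 0.4536 kg) = 510.0 lb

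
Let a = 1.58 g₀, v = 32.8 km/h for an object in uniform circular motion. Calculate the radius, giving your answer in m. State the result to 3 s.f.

Solving a = v²/r for r: r = v²/a.
a = 1.58 g₀ = 15.49 m/s²; v = 32.8 km/h = 9.111 m/s.
r = 5.358 m

5.36 m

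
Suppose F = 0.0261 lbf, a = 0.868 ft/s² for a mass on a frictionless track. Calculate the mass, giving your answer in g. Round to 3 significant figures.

439 g

Rearranging: m = F/a.
F = 0.0261 lbf = 0.1161 N; a = 0.868 ft/s² = 0.2646 m/s².
m = 0.4388 kg
0.4388 kg × (1 g / 0.001000 kg) = 438.8 g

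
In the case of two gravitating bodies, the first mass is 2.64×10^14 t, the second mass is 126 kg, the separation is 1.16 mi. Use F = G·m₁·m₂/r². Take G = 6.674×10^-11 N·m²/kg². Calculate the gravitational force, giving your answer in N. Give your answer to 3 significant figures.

From Newton's law of gravitation: F = Gm₁m₂/r².
m₁ = 2.64×10^14 t = 2.640×10^17 kg; m₂ = 126 kg; r = 1.16 mi = 1867 m; G = 6.674×10^-11 N·m²/kg².
F = 637.0 N

637 N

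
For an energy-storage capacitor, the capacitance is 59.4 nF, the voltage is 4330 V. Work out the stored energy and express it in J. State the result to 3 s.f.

0.557 J

Directly: E = ½CV².
C = 59.4 nF = 5.940×10^-8 F; V = 4330 V.
E = 0.5568 J  (the unit combination reduces to kg·m²/s² = J)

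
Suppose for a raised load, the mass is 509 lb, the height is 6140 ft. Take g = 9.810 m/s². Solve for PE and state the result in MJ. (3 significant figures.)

4.24 MJ

Directly: PE = mgh.
m = 509 lb = 230.9 kg; h = 6140 ft = 1871 m; g = 9.810 m/s².
PE = 4.239×10^6 J
4.239×10^6 J × (1 MJ / 1.000×10^6 J) = 4.239 MJ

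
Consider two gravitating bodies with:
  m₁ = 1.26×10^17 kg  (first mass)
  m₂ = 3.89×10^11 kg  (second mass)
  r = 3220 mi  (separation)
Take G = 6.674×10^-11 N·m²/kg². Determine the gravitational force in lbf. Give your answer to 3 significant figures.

27400 lbf

Directly: F = Gm₁m₂/r².
m₁ = 1.26×10^17 kg; m₂ = 3.89×10^11 kg; r = 3220 mi = 5.182×10^6 m; G = 6.674×10^-11 N·m²/kg².
F = 1.218×10^5 N  (the unit combination reduces to kg·m/s² = N)
1.218×10^5 N × (1 lbf / 4.448 N) = 27385 lbf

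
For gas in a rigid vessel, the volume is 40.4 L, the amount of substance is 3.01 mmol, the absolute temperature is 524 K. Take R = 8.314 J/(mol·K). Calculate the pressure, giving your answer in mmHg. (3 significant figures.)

2.43 mmHg

From the ideal-gas law: P = nRT/V.
V = 40.4 L = 0.04040 m³; n = 3.01 mmol = 0.003010 mol; T = 524 K; R = 8.314 J/(mol·K).
P = 324.6 Pa
324.6 Pa × (1 mmHg / 133.3 Pa) = 2.435 mmHg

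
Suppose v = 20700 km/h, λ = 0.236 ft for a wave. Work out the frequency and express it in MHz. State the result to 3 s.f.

Rearranging: f = v/λ.
v = 20700 km/h = 5750 m/s; λ = 0.236 ft = 0.07193 m.
f = 79936 Hz
79936 Hz × (1 MHz / 1.000×10^6 Hz) = 0.07994 MHz

0.0799 MHz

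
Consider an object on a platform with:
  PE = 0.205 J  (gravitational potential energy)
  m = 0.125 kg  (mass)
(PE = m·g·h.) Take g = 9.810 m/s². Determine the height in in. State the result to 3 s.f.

6.58 in

Solving PE = m·g·h for h: h = PE/(m·g).
PE = 0.205 J; m = 0.125 kg; g = 9.810 m/s².
h = 0.1672 m
0.1672 m × (1 in / 0.02540 m) = 6.582 in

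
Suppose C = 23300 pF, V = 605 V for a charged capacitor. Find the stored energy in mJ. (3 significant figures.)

4.26 mJ

Directly: E = ½CV².
C = 23300 pF = 2.330×10^-8 F; V = 605 V.
E = 0.004264 J
0.004264 J × (1 mJ / 0.001000 J) = 4.264 mJ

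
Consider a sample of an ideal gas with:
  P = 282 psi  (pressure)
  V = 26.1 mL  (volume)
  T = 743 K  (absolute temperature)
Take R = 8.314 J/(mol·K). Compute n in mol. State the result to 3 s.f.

0.00822 mol

From the ideal-gas law: n = PV/(RT).
P = 282 psi = 1.944×10^6 Pa; V = 26.1 mL = 2.610×10^-5 m³; T = 743 K; R = 8.314 J/(mol·K).
n = 0.008215 mol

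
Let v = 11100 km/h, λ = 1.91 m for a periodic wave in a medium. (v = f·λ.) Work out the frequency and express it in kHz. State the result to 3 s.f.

Rearranging: f = v/λ.
v = 11100 km/h = 3083 m/s; λ = 1.91 m.
f = 1614 Hz
1614 Hz × (1 kHz / 1000 Hz) = 1.614 kHz

1.61 kHz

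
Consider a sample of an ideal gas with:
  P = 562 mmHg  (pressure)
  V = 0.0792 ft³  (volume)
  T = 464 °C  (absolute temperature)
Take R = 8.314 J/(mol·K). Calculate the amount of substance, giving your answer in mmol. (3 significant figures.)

27.4 mmol

Solving PV = nRT for n: n = PV/(RT).
P = 562 mmHg = 74927 Pa; V = 0.0792 ft³ = 0.002243 m³; T = 464 °C = 737.1 K; R = 8.314 J/(mol·K).
n = 0.02742 mol
0.02742 mol × (1 mmol / 0.001000 mol) = 27.42 mmol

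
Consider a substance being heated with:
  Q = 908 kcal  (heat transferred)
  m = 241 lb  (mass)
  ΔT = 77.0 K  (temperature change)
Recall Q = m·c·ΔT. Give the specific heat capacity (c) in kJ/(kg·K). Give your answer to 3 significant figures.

0.451 kJ/(kg·K)

Solving Q = m·c·ΔT for c: c = Q/(m·ΔT).
Q = 908 kcal = 3.799×10^6 J; m = 241 lb = 109.3 kg; ΔT = 77.0 K.
c = 451.3 J/(kg·K)
451.3 J/(kg·K) × (1 kJ/(kg·K) / 1000 J/(kg·K)) = 0.4513 kJ/(kg·K)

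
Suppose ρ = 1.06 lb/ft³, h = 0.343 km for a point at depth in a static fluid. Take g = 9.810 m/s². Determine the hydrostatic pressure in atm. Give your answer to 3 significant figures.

0.564 atm

P is given directly by: P = ρgh.
ρ = 1.06 lb/ft³ = 16.98 kg/m³; h = 0.343 km = 343.0 m; g = 9.810 m/s².
P = 57133 Pa
57133 Pa × (1 atm / 1.013×10^5 Pa) = 0.5639 atm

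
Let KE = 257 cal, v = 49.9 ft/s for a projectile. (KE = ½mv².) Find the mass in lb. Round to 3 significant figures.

Rearranging KE = ½mv² for m: m = 2·KE/v².
KE = 257 cal = 1075 J; v = 49.9 ft/s = 15.21 m/s.
m = 9.297 kg
9.297 kg × (1 lb / 0.4536 kg) = 20.50 lb

20.5 lb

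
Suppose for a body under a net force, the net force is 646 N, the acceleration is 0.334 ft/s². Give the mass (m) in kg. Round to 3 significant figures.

Solving F = m·a for m: m = F/a.
F = 646 N; a = 0.334 ft/s² = 0.1018 m/s².
m = 6346 kg

6350 kg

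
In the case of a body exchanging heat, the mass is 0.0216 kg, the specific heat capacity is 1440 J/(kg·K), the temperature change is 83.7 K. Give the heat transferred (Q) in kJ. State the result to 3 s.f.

2.60 kJ

Q is given directly by: Q = mcΔT.
m = 0.0216 kg; c = 1440 J/(kg·K); ΔT = 83.7 K.
Q = 2603 J
2603 J × (1 kJ / 1000 J) = 2.603 kJ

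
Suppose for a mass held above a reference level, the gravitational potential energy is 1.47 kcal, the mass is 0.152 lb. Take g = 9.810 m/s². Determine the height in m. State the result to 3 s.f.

9090 m

Rearranging: h = PE/(m·g).
PE = 1.47 kcal = 6150 J; m = 0.152 lb = 0.06895 kg; g = 9.810 m/s².
h = 9093 m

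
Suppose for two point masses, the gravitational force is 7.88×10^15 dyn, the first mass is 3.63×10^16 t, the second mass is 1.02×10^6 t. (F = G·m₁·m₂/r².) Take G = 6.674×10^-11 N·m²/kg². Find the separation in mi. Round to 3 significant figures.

Rearranging: r = √(G·m₁m₂/F).
F = 7.88×10^15 dyn = 7.880×10^10 N; m₁ = 3.63×10^16 t = 3.630×10^19 kg; m₂ = 1.02×10^6 t = 1.020×10^9 kg; G = 6.674×10^-11 N·m²/kg².
r = 5600 m
5600 m × (1 mi / 1609 m) = 3.480 mi

3.48 mi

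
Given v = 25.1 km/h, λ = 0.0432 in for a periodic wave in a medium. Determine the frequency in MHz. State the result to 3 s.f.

0.00635 MHz

Rearranging: f = v/λ.
v = 25.1 km/h = 6.972 m/s; λ = 0.0432 in = 0.001097 m.
f = 6354 Hz
6354 Hz × (1 MHz / 1.000×10^6 Hz) = 0.006354 MHz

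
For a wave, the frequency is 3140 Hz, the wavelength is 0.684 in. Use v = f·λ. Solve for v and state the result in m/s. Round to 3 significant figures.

v is given directly by: v = fλ.
f = 3140 Hz; λ = 0.684 in = 0.01737 m.
v = 54.55 m/s

54.6 m/s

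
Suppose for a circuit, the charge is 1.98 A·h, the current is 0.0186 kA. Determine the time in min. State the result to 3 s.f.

Rearranging: t = q/I.
q = 1.98 A·h = 7128 C; I = 0.0186 kA = 18.60 A.
t = 383.2 s
383.2 s × (1 min / 60.00 s) = 6.387 min

6.39 min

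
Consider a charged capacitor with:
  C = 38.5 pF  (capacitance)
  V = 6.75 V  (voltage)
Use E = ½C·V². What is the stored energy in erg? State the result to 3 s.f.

E is given directly by: E = ½CV².
C = 38.5 pF = 3.850×10^-11 F; V = 6.75 V.
E = 8.771×10^-10 J
8.771×10^-10 J × (1 erg / 1.000×10^-7 J) = 0.008771 erg

0.00877 erg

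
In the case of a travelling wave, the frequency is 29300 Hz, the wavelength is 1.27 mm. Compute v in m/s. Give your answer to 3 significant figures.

37.2 m/s

v is given directly by: v = fλ.
f = 29300 Hz; λ = 1.27 mm = 0.001270 m.
v = 37.21 m/s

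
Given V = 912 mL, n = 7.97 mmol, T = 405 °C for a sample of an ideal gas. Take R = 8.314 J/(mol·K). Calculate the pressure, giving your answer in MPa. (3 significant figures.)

From the ideal-gas law: P = nRT/V.
V = 912 mL = 9.120×10^-4 m³; n = 7.97 mmol = 0.007970 mol; T = 405 °C = 678.1 K; R = 8.314 J/(mol·K).
P = 49272 Pa
49272 Pa × (1 MPa / 1.000×10^6 Pa) = 0.04927 MPa

0.0493 MPa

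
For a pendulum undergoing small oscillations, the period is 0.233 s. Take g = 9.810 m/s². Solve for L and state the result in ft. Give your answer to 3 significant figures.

Rearranging: L = g·(T/2π)².
T = 0.233 s; g = 9.810 m/s².
L = 0.01349 m
0.01349 m × (1 ft / 0.3048 m) = 0.04426 ft

0.0443 ft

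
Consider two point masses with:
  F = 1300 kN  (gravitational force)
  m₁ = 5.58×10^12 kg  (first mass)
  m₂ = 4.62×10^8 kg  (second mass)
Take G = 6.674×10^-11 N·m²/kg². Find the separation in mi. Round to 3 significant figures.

Solving F = G·m₁·m₂/r² for r: r = √(G·m₁m₂/F).
F = 1300 kN = 1.300×10^6 N; m₁ = 5.58×10^12 kg; m₂ = 4.62×10^8 kg; G = 6.674×10^-11 N·m²/kg².
r = 363.8 m
363.8 m × (1 mi / 1609 m) = 0.2261 mi

0.226 mi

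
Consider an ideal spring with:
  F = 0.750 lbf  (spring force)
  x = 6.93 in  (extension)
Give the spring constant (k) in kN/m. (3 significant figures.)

Solving F = k·x for k: k = F/x.
F = 0.750 lbf = 3.336 N; x = 6.93 in = 0.1760 m.
k = 18.95 N/m
18.95 N/m × (1 kN/m / 1000 N/m) = 0.01895 kN/m

0.0190 kN/m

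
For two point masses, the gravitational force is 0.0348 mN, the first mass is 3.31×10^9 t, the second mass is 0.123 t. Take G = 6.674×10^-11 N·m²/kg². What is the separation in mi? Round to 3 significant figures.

Rearranging: r = √(G·m₁m₂/F).
F = 0.0348 mN = 3.480×10^-5 N; m₁ = 3.31×10^9 t = 3.310×10^12 kg; m₂ = 0.123 t = 123.0 kg; G = 6.674×10^-11 N·m²/kg².
r = 27943 m
27943 m × (1 mi / 1609 m) = 17.36 mi

17.4 mi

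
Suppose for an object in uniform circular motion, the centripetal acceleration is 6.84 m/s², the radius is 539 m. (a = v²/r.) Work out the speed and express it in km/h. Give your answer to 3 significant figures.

Solving a = v²/r for v: v = √(a·r).
a = 6.84 m/s²; r = 539 m.
v = 60.72 m/s
60.72 m/s × (1 km/h / 0.2778 m/s) = 218.6 km/h

219 km/h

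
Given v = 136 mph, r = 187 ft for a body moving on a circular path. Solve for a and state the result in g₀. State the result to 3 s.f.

a is given directly by: a = v²/r.
v = 136 mph = 60.80 m/s; r = 187 ft = 57.00 m.
a = 64.85 m/s²
64.85 m/s² × (1 g₀ / 9.807 m/s²) = 6.613 g₀

6.61 g₀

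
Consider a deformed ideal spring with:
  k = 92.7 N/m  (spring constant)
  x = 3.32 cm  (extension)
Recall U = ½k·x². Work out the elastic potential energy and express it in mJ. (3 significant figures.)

51.1 mJ

U is given directly by: U = ½kx².
k = 92.7 N/m; x = 3.32 cm = 0.03320 m.
U = 0.05109 J  (the unit combination reduces to kg·m²/s² = J)
0.05109 J × (1 mJ / 0.001000 J) = 51.09 mJ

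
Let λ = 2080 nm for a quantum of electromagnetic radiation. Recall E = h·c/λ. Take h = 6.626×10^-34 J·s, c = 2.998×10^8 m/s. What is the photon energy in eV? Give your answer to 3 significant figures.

Directly: E = hc/λ.
λ = 2080 nm = 2.080×10^-6 m; h = 6.626×10^-34 J·s; c = 2.998×10^8 m/s.
E = 9.550×10^-20 J  (the unit combination reduces to kg·m²/s² = J)
9.550×10^-20 J × (1 eV / 1.602×10^-19 J) = 0.5961 eV

0.596 eV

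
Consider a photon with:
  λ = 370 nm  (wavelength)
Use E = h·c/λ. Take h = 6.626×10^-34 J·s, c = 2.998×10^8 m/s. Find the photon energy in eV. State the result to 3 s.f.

Directly: E = hc/λ.
λ = 370 nm = 3.700×10^-7 m; h = 6.626×10^-34 J·s; c = 2.998×10^8 m/s.
E = 5.369×10^-19 J  (the unit combination reduces to kg·m²/s² = J)
5.369×10^-19 J × (1 eV / 1.602×10^-19 J) = 3.351 eV

3.35 eV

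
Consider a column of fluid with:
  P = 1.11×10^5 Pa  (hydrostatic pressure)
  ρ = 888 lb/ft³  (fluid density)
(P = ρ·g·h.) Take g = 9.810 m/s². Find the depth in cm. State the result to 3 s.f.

79.5 cm

Rearranging P = ρ·g·h for h: h = P/(ρ·g).
P = 1.11×10^5 Pa; ρ = 888 lb/ft³ = 14224 kg/m³; g = 9.810 m/s².
h = 0.7955 m
0.7955 m × (1 cm / 0.01000 m) = 79.55 cm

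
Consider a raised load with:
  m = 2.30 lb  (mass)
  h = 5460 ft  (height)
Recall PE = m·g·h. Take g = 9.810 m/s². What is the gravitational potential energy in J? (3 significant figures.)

PE is given directly by: PE = mgh.
m = 2.30 lb = 1.043 kg; h = 5460 ft = 1664 m; g = 9.810 m/s².
PE = 17032 J

17000 J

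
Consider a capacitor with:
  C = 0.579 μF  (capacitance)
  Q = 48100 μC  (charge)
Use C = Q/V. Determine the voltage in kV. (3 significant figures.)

83.1 kV

Solving C = Q/V for V: V = Q/C.
C = 0.579 μF = 5.790×10^-7 F; Q = 48100 μC = 0.04810 C.
V = 83074 V  (the unit combination reduces to kg·m²/(A·s³) = V)
83074 V × (1 kV / 1000 V) = 83.07 kV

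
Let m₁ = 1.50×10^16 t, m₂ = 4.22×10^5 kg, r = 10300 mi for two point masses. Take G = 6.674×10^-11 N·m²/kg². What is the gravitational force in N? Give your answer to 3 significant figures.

1.54 N

Directly: F = Gm₁m₂/r².
m₁ = 1.50×10^16 t = 1.500×10^19 kg; m₂ = 4.22×10^5 kg; r = 10300 mi = 1.658×10^7 m; G = 6.674×10^-11 N·m²/kg².
F = 1.538 N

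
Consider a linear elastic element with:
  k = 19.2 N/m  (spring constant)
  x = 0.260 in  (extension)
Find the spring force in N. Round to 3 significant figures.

F is given directly by: F = kx.
k = 19.2 N/m; x = 0.260 in = 0.006604 m.
F = 0.1268 N

0.127 N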